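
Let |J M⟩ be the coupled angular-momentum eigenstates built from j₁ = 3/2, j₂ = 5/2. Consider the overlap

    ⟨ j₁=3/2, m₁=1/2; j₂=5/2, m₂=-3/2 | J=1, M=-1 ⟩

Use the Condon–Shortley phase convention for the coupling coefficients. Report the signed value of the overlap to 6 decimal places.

triangle: 3!×0!×2!/6! = 12/720
(j±m)!: 2!×1!×1!×4!×0!×2! = 96
prefactor² = (2J+1)×Δ×N² = 24/5
  k=1: −1/(1!×2!×0!×0!×0!×2!) = -1/4
Σ = -1/4  ⇒  CG² = 24/5×(-1/4)² = 3/10
CG = −√(3/10) = -0.547723

−√(3/10) ≈ -0.547723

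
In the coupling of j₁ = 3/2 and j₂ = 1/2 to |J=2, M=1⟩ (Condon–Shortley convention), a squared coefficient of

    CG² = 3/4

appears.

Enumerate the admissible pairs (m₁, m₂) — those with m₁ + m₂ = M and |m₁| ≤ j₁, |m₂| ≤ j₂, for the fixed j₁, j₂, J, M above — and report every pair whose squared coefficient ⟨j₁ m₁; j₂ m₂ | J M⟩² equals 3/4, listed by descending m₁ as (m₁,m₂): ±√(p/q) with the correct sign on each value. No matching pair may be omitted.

Admissible pairs with m₁+m₂ = M = 1: (1/2,1/2), (3/2,-1/2)
  (m₁,m₂)=(3/2,-1/2): CG² = 1/4, CG = +√(1/4)
  (m₁,m₂)=(1/2,1/2): CG² = 3/4, CG = +√(3/4)   ← matches the target
Pairs with CG² = 3/4: (1/2,1/2): +√(3/4)

(1/2,1/2): +√(3/4)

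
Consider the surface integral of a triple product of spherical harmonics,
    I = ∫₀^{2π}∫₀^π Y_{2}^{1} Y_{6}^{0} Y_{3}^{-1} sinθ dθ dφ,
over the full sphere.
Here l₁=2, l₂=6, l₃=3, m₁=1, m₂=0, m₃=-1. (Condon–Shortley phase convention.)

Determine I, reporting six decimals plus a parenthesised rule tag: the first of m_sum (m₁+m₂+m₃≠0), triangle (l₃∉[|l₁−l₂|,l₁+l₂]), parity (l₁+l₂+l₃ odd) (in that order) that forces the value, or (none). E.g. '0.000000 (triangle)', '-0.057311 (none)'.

0.000000 (triangle)

triangle: need 4≤l₃≤8, have 3; I=0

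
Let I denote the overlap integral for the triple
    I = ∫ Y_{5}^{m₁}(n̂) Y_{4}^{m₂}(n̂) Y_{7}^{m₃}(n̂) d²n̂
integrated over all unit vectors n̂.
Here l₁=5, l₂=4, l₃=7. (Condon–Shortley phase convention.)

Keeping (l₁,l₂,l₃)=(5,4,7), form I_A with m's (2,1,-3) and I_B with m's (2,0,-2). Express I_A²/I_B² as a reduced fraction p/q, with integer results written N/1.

Same 5,4,7: normalisation and zero-m 3j drop out of the ratio.
A: Δ: 2! 8! 6! / 17! → 1/6126120; sum: t=0:+1/172800 t=1:−1/69120 t=2:+1/362880 = -43/7257600; 3j²(5 4 7; 2 1 -3) = Δ·Π!·Σ² = 1849/170170  (sign -1)
B: Δ: 2! 8! 6! / 17! → 1/6126120; sum: t=0:+1/69120 t=1:−1/51840 t=2:+1/483840 = -1/362880; 3j²(5 4 7; 2 0 -2) = Δ·Π!·Σ² = 16/17017  (sign +1)
I_A²/I_B² = (1849/170170)/(16/17017) = 1849/160

1849/160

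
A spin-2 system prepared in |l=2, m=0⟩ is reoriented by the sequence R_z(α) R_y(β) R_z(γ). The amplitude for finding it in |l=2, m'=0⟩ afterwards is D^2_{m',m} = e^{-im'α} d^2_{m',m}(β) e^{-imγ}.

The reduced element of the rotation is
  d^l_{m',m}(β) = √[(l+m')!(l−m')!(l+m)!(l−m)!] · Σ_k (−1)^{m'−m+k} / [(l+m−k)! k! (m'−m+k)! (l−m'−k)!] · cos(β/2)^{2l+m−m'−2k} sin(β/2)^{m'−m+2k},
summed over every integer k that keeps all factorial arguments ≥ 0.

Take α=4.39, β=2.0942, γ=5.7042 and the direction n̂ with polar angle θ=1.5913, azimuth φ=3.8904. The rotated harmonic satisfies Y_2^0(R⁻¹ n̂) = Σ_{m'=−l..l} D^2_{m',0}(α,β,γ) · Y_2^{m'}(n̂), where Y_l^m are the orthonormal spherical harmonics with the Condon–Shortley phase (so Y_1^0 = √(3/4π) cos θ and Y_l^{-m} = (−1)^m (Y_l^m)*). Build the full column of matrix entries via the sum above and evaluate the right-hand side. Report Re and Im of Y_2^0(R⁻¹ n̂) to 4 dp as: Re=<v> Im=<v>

Re=0.2461 Im=0.0000

Need the full column D^2_{m',0} for m'=−2..2 at α=4.3900, β=2.0942, γ=5.7042.
cos(β/2)=0.500084, sin(β/2)=0.865977
d^2_{-2,0}: single k=2 term ⇒ +0.459383;  D = -0.367154+0.276099i
d^2_{-1,0}: k∈[1..2] ⇒ +0.265285 -0.795495 = -0.530211;  D = +0.167988+0.502895i
d^2_{0,0}: k∈[0..2] ⇒ +0.062542 -0.750169 +0.562373 = -0.125253;  D = -0.125253+0.000000i
d^2_{1,0}: k∈[0..1] ⇒ -0.265285 +0.795495 = +0.530211;  D = -0.167988+0.502895i
d^2_{2,0}: single k=0 term ⇒ +0.459383;  D = -0.367154-0.276099i
Y_2^{m'}(θ=1.5913,φ=3.8904) and Σ D·Y over m':
  (-0.3672+0.2761i)·(+0.0282-0.3851i)  (+0.1680+0.5029i)·(+0.0116-0.0108i)  (-0.1253+0.0000i)·(-0.3150+0.0000i)  (-0.1680+0.5029i)·(-0.0116-0.0108i)  (-0.3672-0.2761i)·(+0.0282+0.3851i)
Y_2^0(R⁻¹ n̂) = +0.246103+0.000000i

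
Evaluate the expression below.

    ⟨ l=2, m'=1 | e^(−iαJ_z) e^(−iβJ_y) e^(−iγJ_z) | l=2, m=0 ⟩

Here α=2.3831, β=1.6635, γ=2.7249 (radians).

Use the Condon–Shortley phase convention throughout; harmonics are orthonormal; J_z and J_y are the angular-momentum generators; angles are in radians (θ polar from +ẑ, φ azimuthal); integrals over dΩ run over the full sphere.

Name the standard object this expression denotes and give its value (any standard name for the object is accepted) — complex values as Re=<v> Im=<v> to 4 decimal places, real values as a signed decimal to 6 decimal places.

This is a Wigner D-matrix element — the rotation-matrix element ⟨l m'| R(α,β,γ) |l m⟩ in the angular-momentum basis.
First d^2_{1,0}(β=1.6635), then the phase factors e^{-i(1)α} and e^{-i(0)γ}:
Half-angle: c=0.673583, s=0.739111. N=√(6·1·2·2)=4.898979
Admissible k: 0..1 (factorial args all ≥0)
  k=0: (−1)^1·4.8990/(2)·0.6736^3·0.7391^1 = -0.553298
  k=1: (−1)^2·4.8990/(2)·0.6736^1·0.7391^3 = +0.666187
d^2_{1,0}(1.6635) = -0.553298 +0.666187 = +0.112889
Attach z-rotation phases: D = e^{-i(1)(2.3831)}·(+0.112889)·e^{-i(0)(2.7249)} = -0.081943-0.077648i

Wigner D-matrix element, Re=-0.0819 Im=-0.0776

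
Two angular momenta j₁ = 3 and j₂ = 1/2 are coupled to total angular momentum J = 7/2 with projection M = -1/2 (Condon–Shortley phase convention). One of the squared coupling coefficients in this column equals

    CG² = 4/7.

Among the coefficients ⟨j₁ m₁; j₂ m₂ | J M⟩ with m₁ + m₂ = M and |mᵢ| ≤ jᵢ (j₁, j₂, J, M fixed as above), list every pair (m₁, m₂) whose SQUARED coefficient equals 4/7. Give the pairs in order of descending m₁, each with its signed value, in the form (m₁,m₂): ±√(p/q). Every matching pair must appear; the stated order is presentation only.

(0,-1/2): +√(4/7)

Admissible pairs with m₁+m₂ = M = -1/2: (-1,1/2), (0,-1/2)
  (m₁,m₂)=(0,-1/2): CG² = 4/7, CG = +√(4/7)   ← matches the target
  (m₁,m₂)=(-1,1/2): CG² = 3/7, CG = +√(3/7)
Pairs with CG² = 4/7: (0,-1/2): +√(4/7)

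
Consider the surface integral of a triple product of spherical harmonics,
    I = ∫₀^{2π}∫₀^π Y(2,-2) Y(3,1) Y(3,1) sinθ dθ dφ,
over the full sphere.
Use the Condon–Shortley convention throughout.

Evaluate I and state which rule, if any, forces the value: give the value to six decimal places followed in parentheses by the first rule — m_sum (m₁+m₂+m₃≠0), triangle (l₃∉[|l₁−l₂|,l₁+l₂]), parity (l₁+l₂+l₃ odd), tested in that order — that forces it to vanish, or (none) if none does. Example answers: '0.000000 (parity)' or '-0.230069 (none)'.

Checks pass: Σm=0; 8 even; l₃=3∈[1,5].
(2·2+1)(2·3+1)(2·3+1) = 245
Δ: 2! 2! 4! / 9! → 1/3780
sum: t=0:+1/24 t=1:−1/4 t=2:+1/24 = -1/6
3j²(2 3 3; 0 0 0) = Δ·Π!·Σ² = 4/105  (sign +1)
sum: t=2:+1/16 = 1/16
3j²(2 3 3; -2 1 1) = Δ·Π!·Σ² = 2/35  (sign +1)
combine: 4πI² = 245·4/105·2/35 = 8/15
take √, sign +1: I = 0.20601291
No selection rule forces the value: the integral is nonzero (none).

0.206013 (none)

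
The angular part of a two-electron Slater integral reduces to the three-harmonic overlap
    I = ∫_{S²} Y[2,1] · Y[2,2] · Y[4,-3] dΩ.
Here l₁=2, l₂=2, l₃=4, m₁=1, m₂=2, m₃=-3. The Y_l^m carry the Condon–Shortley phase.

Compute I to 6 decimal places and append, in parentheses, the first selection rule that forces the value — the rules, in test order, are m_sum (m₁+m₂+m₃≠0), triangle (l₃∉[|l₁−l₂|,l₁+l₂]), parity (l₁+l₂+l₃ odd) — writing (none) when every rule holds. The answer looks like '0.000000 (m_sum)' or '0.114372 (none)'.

Checks pass: Σm=0; 8 even; l₃=4∈[0,4].
(2·2+1)(2·2+1)(2·4+1) = 225
Δ: 0! 4! 4! / 9! → 1/630
sum: t=0:+1/16 = 1/16
3j²(2 2 4; 0 0 0) = Δ·Π!·Σ² = 2/35  (sign +1)
sum: t=0:+1/144 = 1/144
3j²(2 2 4; 1 2 -3) = Δ·Π!·Σ² = 1/18  (sign -1)
combine: 4πI² = 225·2/35·1/18 = 5/7
take √, sign -1: I = -0.23841361
No selection rule forces the value: the integral is nonzero (none).

-0.238414 (none)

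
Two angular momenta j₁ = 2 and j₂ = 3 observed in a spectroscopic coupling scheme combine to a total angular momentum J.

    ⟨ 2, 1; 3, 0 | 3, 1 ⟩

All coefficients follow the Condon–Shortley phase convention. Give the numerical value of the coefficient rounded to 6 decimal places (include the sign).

-0.182574

j₁+j₂−J=2  J+j₁−j₂=2  J−j₁+j₂=4  j₁+j₂+J+1=9
(j₁±m₁, j₂±m₂, J±M) = (3,1,3,3,4,2)
P² = 96/5
sum k=0..1:
  [0] +1/12 = 1/12
  [1] −1/8 = -1/8
S = -1/24
C² = P²·S² = 1/30 ; C = -0.182574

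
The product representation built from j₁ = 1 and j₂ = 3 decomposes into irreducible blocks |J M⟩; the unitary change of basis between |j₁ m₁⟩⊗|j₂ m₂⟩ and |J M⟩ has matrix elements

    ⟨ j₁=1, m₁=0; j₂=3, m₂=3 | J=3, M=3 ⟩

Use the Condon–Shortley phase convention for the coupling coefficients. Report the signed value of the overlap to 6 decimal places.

j₁+j₂−J=1  J+j₁−j₂=1  J−j₁+j₂=5  j₁+j₂+J+1=8
(j₁±m₁, j₂±m₂, J±M) = (1,1,6,0,6,0)
P² = 10800
sum k=1..1:
  [1] −1/120 = -1/120
S = -1/120
C² = P²·S² = 3/4 ; C = -0.866025

-0.866025  (= −√(3/4))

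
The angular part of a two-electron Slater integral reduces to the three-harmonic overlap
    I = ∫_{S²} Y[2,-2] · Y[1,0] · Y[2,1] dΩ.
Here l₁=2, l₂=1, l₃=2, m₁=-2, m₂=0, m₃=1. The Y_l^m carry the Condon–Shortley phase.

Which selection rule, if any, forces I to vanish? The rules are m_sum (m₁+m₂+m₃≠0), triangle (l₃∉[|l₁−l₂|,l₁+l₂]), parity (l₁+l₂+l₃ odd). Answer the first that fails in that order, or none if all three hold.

m₁+m₂+m₃ = -2 + 0 + 1 = -1  ✗
triangle: |2−1|=1 ≤ l₃=2 ≤ 2+1=3
parity: l₁+l₂+l₃ = 5 is odd

m_sum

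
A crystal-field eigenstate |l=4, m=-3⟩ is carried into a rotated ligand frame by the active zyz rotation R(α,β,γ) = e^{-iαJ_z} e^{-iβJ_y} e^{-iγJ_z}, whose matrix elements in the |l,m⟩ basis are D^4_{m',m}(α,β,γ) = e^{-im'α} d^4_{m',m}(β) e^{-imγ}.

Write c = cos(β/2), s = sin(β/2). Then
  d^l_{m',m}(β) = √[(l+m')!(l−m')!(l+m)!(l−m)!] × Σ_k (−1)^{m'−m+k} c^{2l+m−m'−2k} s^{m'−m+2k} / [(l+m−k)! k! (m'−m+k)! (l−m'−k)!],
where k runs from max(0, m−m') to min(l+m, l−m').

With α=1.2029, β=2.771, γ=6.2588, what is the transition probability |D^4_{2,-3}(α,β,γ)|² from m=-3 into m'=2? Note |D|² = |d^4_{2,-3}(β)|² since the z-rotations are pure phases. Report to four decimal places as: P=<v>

P=0.2986

First d^4_{2,-3}(β=2.7710), then the phase factors e^{-i(2)α} and e^{-i(-3)γ}:
Half-angle: c=0.184238, s=0.982882. N=√(720·2·1·5040)=2693.993318
Admissible k: 0..1 (factorial args all ≥0)
  k=0: (−1)^5·2693.9933/(240)·0.1842^3·0.9829^5 = -0.064391
  k=1: (−1)^6·2693.9933/(720)·0.1842^1·0.9829^7 = +0.610874
d^4_{2,-3}(2.7710) = -0.064391 +0.610874 = +0.546482
|D^4_{2,-3}|² = |d^4_{2,-3}(β)|² = (+0.546482)² = 0.298643 (the z-rotation phases have unit modulus)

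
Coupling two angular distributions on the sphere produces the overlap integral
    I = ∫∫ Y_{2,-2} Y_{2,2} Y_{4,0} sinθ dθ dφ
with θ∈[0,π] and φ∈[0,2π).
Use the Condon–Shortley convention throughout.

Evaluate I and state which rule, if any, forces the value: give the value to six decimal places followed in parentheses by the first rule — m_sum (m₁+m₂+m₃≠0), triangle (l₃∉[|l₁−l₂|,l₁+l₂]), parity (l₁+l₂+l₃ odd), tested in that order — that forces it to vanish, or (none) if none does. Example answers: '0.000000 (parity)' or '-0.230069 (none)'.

0.040299 (none)

Checks pass: Σm=0; 8 even; l₃=4∈[0,4].
(2·2+1)(2·2+1)(2·4+1) = 225
Δ: 0! 4! 4! / 9! → 1/630
sum: t=0:+1/16 = 1/16
3j²(2 2 4; 0 0 0) = Δ·Π!·Σ² = 2/35  (sign +1)
sum: t=0:+1/576 = 1/576
3j²(2 2 4; -2 2 0) = Δ·Π!·Σ² = 1/630  (sign +1)
combine: 4πI² = 225·2/35·1/630 = 1/49
take √, sign +1: I = 0.04029926
No selection rule forces the value: the integral is nonzero (none).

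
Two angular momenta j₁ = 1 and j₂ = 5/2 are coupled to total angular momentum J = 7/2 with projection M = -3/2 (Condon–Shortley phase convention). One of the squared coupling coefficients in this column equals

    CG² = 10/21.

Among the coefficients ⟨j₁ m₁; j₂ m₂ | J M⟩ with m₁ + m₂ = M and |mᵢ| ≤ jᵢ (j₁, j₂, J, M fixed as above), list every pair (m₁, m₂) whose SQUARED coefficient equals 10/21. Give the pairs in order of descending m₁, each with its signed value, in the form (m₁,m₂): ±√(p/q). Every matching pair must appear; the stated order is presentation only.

(0,-3/2): +√(10/21); (-1,-1/2): +√(10/21)

Admissible pairs with m₁+m₂ = M = -3/2: (-1,-1/2), (0,-3/2), (1,-5/2)
  (m₁,m₂)=(1,-5/2): CG² = 1/21, CG = +√(1/21)
  (m₁,m₂)=(0,-3/2): CG² = 10/21, CG = +√(10/21)   ← matches the target
  (m₁,m₂)=(-1,-1/2): CG² = 10/21, CG = +√(10/21)   ← matches the target
Pairs with CG² = 10/21: (0,-3/2): +√(10/21); (-1,-1/2): +√(10/21)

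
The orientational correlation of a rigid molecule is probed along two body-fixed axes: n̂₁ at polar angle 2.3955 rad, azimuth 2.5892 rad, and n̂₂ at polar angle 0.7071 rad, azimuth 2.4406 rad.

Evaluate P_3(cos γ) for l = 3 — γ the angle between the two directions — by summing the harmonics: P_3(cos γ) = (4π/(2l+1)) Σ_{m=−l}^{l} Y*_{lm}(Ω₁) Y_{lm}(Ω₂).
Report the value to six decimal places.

Summing Y*_{l m}(θ₁,φ₁)·Y_{l m}(θ₂,φ₂) over m ∈ [−3, 3]; prefactor 4π/(2·3+1) = 1.795196:
  m=-3: Y*=(0.011257, 0.129994)  Y=(0.058041, -0.098566)  product (0.013466, 0.006435)
  m=-2: Y*=(-0.155367, 0.308907)  Y=(0.055090, 0.323234)  product (-0.108408, -0.033202)
  m=-1: Y*=(-0.316773, 0.195259)  Y=(-0.303220, -0.255913)  product (0.146021, 0.021860)
  m=+0: Y*=(0.083219, -0.000000)  Y=(-0.031238, 0.000000)  product (-0.002600, 0.000000)
  m=+1: Y*=(0.316773, 0.195259)  Y=(0.303220, -0.255913)  product (0.146021, -0.021860)
  m=+2: Y*=(-0.155367, -0.308907)  Y=(0.055090, -0.323234)  product (-0.108408, 0.033202)
  m=+3: Y*=(-0.011257, 0.129994)  Y=(-0.058041, -0.098566)  product (0.013466, -0.006435)
Accumulated sum (0.099559, -0.000000); after 4π/(2l+1) scaling, (0.178727, -0.000000) ⇒ P_3 = 0.178727

0.178727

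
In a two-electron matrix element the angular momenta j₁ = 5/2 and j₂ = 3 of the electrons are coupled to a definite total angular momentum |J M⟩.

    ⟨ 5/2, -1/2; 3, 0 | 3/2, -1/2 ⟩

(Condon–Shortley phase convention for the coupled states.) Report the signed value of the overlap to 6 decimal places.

+0.338062  (= +√(4/35))

triangle: 4!·1!·2!/8! = 48/40320
(j±m)!: 2!·3!·3!·3!·1!·2! = 864
prefactor² = (2J+1)·Δ·N² = 144/35
  k=2: +1/(2!·2!·1!·1!·0!·1!) = 1/4
  k=3: −1/(3!·1!·0!·0!·1!·2!) = -1/12
Σ = 1/6  ⇒  CG² = 144/35·(1/6)² = 4/35
CG = +√(4/35) = +0.338062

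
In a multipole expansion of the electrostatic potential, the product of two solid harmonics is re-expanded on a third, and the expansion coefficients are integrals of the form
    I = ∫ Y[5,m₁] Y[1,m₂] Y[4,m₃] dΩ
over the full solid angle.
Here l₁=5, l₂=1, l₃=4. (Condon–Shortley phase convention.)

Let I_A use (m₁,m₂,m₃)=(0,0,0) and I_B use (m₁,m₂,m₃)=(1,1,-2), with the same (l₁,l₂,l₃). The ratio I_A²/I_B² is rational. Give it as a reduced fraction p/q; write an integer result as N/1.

Shared (l₁,l₂,l₃)=(5,1,4): N and (l;000)² cancel in I_A²/I_B².
A: Δ = 2!·8!·0!/11! = 1/495; Racah Σ t=1..1: t=1:−1/576 = -1/576; ⇒ 3j(5 1 4; 0 0 0)² = 5/99, sgn -1
B: Δ = 2!·8!·0!/11! = 1/495; Racah Σ t=2..2: t=2:+1/2880 = 1/2880; ⇒ 3j(5 1 4; 1 1 -2)² = 2/165, sgn +1
I_A²/I_B² = (5/99)/(2/165) = 25/6

25/6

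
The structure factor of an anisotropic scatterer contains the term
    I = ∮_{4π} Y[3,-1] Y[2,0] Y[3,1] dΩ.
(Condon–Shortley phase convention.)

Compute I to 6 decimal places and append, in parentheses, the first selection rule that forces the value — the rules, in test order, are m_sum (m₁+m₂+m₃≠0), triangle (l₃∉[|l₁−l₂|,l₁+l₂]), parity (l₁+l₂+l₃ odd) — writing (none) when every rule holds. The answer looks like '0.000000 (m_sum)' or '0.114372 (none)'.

Rules hold: Σm=0, L=8 even, 1≤3≤5.
N = 7·5·7 = 245
Δ = 2!·4!·2!/9! = 1/3780
Racah Σ t=0..2: t=0:+1/24 t=1:−1/4 t=2:+1/24 = -1/6
⇒ 3j(3 2 3; 0 0 0)² = 4/105, sgn +1
Racah Σ t=0..2: t=0:+1/96 t=1:−1/6 t=2:+1/16 = -3/32
⇒ 3j(3 2 3; -1 0 1)² = 3/140, sgn -1
4πI² = N·(3j₀)²·(3jₘ)² = 1/5
I = -1·√(0.2/4π) = -0.12615663
No selection rule forces the value: the integral is nonzero (none).

-0.126157 (none)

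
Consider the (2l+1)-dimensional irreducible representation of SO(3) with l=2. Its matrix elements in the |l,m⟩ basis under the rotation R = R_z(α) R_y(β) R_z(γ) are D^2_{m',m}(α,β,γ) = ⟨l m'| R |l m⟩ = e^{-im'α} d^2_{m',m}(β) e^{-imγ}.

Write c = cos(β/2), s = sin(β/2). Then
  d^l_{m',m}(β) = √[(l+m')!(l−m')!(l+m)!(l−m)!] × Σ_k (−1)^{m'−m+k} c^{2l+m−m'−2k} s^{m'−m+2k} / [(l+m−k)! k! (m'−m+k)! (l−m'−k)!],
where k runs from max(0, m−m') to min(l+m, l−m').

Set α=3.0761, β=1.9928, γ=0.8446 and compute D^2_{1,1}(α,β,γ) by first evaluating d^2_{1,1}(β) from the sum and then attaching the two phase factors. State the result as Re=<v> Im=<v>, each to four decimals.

Re=0.3821 Im=-0.3773

First d^2_{1,1}(β=1.9928), then the phase factors e^{-i(1)α} and e^{-i(1)γ}:
c=cos(1.992800/2)=0.543328, s=sin(1.992800/2)=0.839520; N=√[6·1·6·1]=6.000000
k∈{0,1} keeps every argument non-negative
  k=0: (−1)^0·6.0000/(6)·0.5433^4·0.8395^0 = +0.087146
  k=1: (−1)^1·6.0000/(2)·0.5433^2·0.8395^2 = -0.624178
d^2_{1,1}(1.9928) = +0.087146 -0.624178 = -0.537031
D = (-0.997856-0.065446i)·(-0.537031)·(+0.664030-0.747706i) = +0.382120-0.377342i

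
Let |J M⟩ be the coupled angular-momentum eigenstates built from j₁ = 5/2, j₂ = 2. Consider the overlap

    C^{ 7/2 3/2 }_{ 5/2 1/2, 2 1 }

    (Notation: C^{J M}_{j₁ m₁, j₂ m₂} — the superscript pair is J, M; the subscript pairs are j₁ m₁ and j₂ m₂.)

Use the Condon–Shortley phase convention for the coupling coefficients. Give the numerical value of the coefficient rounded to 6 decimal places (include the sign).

-0.308607

√[8·1!4!3!/9! · 3!2!3!1!5!2!] = √(384/7)
  +(−1)^0/∏(0,1,2,3,2,0)! = 1/24  (running 1/24)
  +(−1)^1/∏(1,0,1,2,3,1)! = -1/12  (running -1/24)
⟨..|..⟩ = √(384/7)·(-1/24) = -0.308607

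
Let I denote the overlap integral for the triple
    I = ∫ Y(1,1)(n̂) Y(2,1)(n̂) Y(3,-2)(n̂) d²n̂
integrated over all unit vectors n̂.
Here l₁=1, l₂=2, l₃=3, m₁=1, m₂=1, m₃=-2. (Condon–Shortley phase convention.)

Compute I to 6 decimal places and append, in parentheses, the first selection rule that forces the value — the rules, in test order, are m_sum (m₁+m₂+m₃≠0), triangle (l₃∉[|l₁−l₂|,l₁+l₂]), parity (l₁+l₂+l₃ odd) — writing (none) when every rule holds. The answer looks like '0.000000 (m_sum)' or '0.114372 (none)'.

Rules hold: Σm=0, L=6 even, 1≤3≤3.
N = 3·5·7 = 105
Δ = 0!·2!·4!/7! = 1/105
Racah Σ t=0..0: t=0:+1/4 = 1/4
⇒ 3j(1 2 3; 0 0 0)² = 3/35, sgn -1
Racah Σ t=0..0: t=0:+1/12 = 1/12
⇒ 3j(1 2 3; 1 1 -2)² = 2/21, sgn -1
4πI² = N·(3j₀)²·(3jₘ)² = 6/7
I = +1·√(0.857143/4π) = 0.26116903
No selection rule forces the value: the integral is nonzero (none).

0.261169 (none)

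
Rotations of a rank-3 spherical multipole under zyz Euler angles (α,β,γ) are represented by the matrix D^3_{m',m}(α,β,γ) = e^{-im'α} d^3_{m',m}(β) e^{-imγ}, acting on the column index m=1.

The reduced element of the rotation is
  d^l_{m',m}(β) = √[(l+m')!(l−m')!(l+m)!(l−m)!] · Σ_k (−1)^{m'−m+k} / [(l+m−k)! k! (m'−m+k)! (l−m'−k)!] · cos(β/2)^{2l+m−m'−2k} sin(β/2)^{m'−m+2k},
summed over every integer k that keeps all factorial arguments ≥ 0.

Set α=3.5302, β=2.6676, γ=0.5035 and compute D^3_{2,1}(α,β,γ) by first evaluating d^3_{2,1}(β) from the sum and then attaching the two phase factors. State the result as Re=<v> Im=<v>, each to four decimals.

D^3_{2,1}(3.5302,2.6676,0.5035) = e^{-i·2·3.5302}·d^3_{2,1}(2.6676)·e^{-i·1·0.5035}. Compute d first:
With c≡cos(β/2)=0.234784 and s≡sin(β/2)=0.972048, N=[120·1·24·2]^{1/2}=75.894664
Admissible k: 0..1 (factorial args all ≥0)
  k=0: (−1)^1·75.8947/(24)·0.2348^5·0.9720^1 = -0.002193
  k=1: (−1)^2·75.8947/(12)·0.2348^3·0.9720^3 = +0.075179
d^3_{2,1}(2.6676) = -0.002193 +0.075179 = +0.072986
D = (+0.712870-0.701297i)·(+0.072986)·(+0.875899-0.482494i) = +0.020876-0.069937i

Re=0.0209 Im=-0.0699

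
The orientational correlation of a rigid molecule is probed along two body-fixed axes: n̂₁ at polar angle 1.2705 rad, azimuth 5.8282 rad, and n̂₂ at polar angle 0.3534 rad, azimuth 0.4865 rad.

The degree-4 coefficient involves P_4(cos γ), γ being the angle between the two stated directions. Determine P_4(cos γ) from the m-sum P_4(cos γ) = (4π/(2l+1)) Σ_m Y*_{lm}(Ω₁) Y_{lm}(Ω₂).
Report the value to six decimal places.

Expand P_4 via completeness: Σ_{m} conj(Y_{4,m}) at Ω₁ times Y_{4,m} at Ω₂ —
  m=-4: Y*=(-0.090858, -0.357101)  Y=(-0.002327, -0.005907)  product (-0.001898, 0.001368)
  m=-3: Y*=(0.065963, -0.315920)  Y=(0.005407, -0.048379)  product (-0.014927, -0.004899)
  m=-2: Y*=(-0.072600, 0.093385)  Y=(0.116401, -0.170950)  product (0.007513, 0.023281)
  m=-1: Y*=(-0.286689, 0.140253)  Y=(0.429305, -0.227060)  product (-0.091231, 0.125307)
  m=+0: Y*=(0.068018, -0.000000)  Y=(0.392572, 0.000000)  product (0.026702, 0.000000)
  m=+1: Y*=(0.286689, 0.140253)  Y=(-0.429305, -0.227060)  product (-0.091231, -0.125307)
  m=+2: Y*=(-0.072600, -0.093385)  Y=(0.116401, 0.170950)  product (0.007513, -0.023281)
  m=+3: Y*=(-0.065963, -0.315920)  Y=(-0.005407, -0.048379)  product (-0.014927, 0.004899)
  m=+4: Y*=(-0.090858, 0.357101)  Y=(-0.002327, 0.005907)  product (-0.001898, -0.001368)
Accumulated sum (-0.174384, -0.000000); after 4π/(2l+1) scaling, (-0.243486, -0.000000) ⇒ P_4 = -0.243486

-0.243486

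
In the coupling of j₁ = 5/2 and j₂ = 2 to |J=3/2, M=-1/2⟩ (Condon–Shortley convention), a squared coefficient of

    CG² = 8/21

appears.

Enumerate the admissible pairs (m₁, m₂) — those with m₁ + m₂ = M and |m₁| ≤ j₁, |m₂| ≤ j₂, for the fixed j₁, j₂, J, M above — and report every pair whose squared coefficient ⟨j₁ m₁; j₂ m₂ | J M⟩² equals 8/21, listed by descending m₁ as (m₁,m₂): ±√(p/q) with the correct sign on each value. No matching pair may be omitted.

Admissible pairs with m₁+m₂ = M = -1/2: (-5/2,2), (-3/2,1), (-1/2,0), (1/2,-1), (3/2,-2)
  (m₁,m₂)=(3/2,-2): CG² = 32/105, CG = +√(32/105)
  (m₁,m₂)=(1/2,-1): CG² = 5/21, CG = −√(5/21)
  (m₁,m₂)=(-1/2,0): CG² = 2/35, CG = +√(2/35)
  (m₁,m₂)=(-3/2,1): CG² = 2/105, CG = +√(2/105)
  (m₁,m₂)=(-5/2,2): CG² = 8/21, CG = −√(8/21)   ← matches the target
Pairs with CG² = 8/21: (-5/2,2): −√(8/21)

(-5/2,2): −√(8/21)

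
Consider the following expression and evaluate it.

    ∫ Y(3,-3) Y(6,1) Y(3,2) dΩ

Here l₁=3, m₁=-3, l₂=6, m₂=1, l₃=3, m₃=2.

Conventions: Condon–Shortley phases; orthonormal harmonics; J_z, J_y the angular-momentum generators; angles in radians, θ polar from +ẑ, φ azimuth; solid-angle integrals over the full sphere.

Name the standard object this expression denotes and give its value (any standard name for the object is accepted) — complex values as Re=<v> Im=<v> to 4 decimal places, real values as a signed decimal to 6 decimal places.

This is a Gaunt coefficient — the integral of a triple product of spherical harmonics over the sphere.
Rules hold: Σm=0, L=12 even, 3≤3≤9.
N = 7·13·7 = 637
Δ = 6!·0!·6!/13! = 1/12012
Racah Σ t=3..3: t=3:−1/1296 = -1/1296
⇒ 3j(3 6 3; 0 0 0)² = 100/3003, sgn +1
Racah Σ t=6..6: t=6:+1/86400 = 1/86400
⇒ 3j(3 6 3; -3 1 2)² = 1/1716, sgn -1
4πI² = N·(3j₀)²·(3jₘ)² = 175/14157
I = -1·√(0.0123614/4π) = -0.03136379

Gaunt coefficient, -0.031364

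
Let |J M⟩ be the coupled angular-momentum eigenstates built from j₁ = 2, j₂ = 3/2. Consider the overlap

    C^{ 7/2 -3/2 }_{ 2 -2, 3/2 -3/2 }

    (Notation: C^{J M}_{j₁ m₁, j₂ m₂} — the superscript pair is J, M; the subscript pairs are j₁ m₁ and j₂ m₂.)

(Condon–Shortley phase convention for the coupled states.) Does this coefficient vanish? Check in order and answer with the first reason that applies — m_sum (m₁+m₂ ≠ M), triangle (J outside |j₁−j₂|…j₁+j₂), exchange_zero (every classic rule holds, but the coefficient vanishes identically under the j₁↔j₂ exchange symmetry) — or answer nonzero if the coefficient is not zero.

m-sum: m₁+m₂ = -2+(-3/2) = -7/2, M = -3/2  ✗ ⇒ coefficient is 0

m_sum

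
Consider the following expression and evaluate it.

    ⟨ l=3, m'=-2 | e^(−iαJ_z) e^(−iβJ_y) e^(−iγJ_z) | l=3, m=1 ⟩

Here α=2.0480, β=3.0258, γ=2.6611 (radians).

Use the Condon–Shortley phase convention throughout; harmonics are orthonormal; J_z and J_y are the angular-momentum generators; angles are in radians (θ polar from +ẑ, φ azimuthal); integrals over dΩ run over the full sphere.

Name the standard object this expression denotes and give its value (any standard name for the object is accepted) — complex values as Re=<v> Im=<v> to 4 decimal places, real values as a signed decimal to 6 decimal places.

Wigner D-matrix element, Re=-0.0244 Im=-0.1786

This is a Wigner D-matrix element — the rotation-matrix element ⟨l m'| R(α,β,γ) |l m⟩ in the angular-momentum basis.
First d^3_{-2,1}(β=3.0258), then the phase factors e^{-i(-2)α} and e^{-i(1)γ}:
Half-angle: c=0.057864, s=0.998324. N=√(1·120·24·2)=75.894664
k∈{3,4} keeps every argument non-negative
  k=3: (−1)^0·75.8947/(12)·0.0579^3·0.9983^3 = +0.001219
  k=4: (−1)^1·75.8947/(24)·0.0579^1·0.9983^5 = -0.181454
d^3_{-2,1}(3.0258) = +0.001219 -0.181454 = -0.180235
Attach z-rotation phases: D = e^{-i(-2)(2.0480)}·(-0.180235)·e^{-i(1)(2.6611)} = -0.024418-0.178573i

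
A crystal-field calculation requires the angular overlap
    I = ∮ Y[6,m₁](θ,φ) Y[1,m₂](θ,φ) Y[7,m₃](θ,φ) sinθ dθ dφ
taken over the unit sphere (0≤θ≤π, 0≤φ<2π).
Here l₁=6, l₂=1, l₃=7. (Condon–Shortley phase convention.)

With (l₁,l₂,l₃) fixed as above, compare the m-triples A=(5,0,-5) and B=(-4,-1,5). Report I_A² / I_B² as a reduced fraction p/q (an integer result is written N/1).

Same 6,1,7: normalisation and zero-m 3j drop out of the ratio.
A: Δ: 0! 12! 2! / 15! → 1/1365; sum: t=0:+1/39916800 = 1/39916800; 3j²(6 1 7; 5 0 -5) = Δ·Π!·Σ² = 8/455  (sign +1)
B: Δ: 0! 12! 2! / 15! → 1/1365; sum: t=0:+1/14515200 = 1/14515200; 3j²(6 1 7; -4 -1 5) = Δ·Π!·Σ² = 22/455  (sign +1)
I_A²/I_B² = (8/455)/(22/455) = 4/11

4/11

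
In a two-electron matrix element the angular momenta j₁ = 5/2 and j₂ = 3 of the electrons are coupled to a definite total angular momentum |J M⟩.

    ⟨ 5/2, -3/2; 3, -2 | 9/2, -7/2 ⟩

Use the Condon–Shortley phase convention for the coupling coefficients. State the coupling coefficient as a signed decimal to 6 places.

√[10·1!4!5!/11! · 1!4!1!5!1!8!] = √(921600/11)
  +(−1)^0/∏(0,1,4,1,0,4)! = 1/576  (running 1/576)
  +(−1)^1/∏(1,0,3,0,1,5)! = -1/720  (running 1/2880)
⟨..|..⟩ = √(921600/11)·(1/2880) = +0.100504

+√(1/99) = +0.100504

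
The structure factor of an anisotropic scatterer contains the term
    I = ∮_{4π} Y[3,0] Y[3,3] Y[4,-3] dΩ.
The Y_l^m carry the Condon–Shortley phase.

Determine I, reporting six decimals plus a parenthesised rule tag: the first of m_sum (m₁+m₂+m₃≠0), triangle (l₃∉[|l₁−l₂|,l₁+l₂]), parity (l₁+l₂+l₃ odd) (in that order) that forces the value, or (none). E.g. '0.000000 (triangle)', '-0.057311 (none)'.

m-sum 0 ✓  L=10 even ✓  0≤4≤6 ✓
Π(2lᵢ+1) = 7×7×9 = 441
triangle coeff Δ(3,3,4) = 1/34650
Σ_t [0,2]: t=0:+1/72 t=1:−1/16 t=2:+1/72 = -5/144
(3j)²=2/77 [(3 3 4; 0 0 0)], sign=-1
Σ_t [2,2]: t=2:+1/288 = 1/288
(3j)²=1/22 [(3 3 4; 0 3 -3)], sign=-1
⇒ 4πI² = 63/121
I = (+1)√(63/121/(4π)) = 0.20355073
No selection rule forces the value: the integral is nonzero (none).

0.203551 (none)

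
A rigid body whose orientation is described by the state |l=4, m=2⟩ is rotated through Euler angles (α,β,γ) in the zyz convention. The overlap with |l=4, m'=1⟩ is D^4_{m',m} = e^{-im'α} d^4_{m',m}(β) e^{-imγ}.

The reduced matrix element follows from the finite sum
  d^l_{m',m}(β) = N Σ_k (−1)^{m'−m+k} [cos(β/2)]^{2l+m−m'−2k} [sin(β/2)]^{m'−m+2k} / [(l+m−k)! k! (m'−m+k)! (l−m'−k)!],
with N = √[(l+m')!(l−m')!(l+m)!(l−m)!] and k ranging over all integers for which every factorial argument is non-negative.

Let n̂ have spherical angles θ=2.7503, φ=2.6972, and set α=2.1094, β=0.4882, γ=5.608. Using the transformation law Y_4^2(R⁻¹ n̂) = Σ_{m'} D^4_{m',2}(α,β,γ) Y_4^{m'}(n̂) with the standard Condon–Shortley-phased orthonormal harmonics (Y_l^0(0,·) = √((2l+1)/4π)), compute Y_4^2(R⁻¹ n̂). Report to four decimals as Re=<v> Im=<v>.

Re=-0.1368 Im=0.3685

Need the full column D^4_{m',2} for m'=−4..4 at α=2.1094, β=0.4882, γ=5.6080.
cos(β/2)=0.970355, sin(β/2)=0.241683
d^4_{-4,2}: single k=6 term ⇒ +0.000993;  D = -0.000928-0.000353i
d^4_{-3,2}: k∈[5..6] ⇒ +0.008457 -0.000175 = +0.008282;  D = +0.001445+0.008155i
d^4_{-2,2}: k∈[4..6] ⇒ +0.045373 -0.002252 +0.000012 = +0.043133;  D = +0.032597-0.028247i
d^4_{-1,2}: k∈[3..5] ⇒ +0.171754 -0.015982 +0.000198 = +0.155971;  D = -0.148142-0.048793i
d^4_{0,2}: k∈[2..4] ⇒ +0.462592 -0.076524 +0.001780 = +0.387848;  D = +0.084801+0.378464i
d^4_{1,2}: k∈[1..3] ⇒ +0.830611 -0.257631 +0.010655 = +0.583634;  D = +0.423429-0.401667i
d^4_{2,2}: k∈[0..2] ⇒ +0.786042 -0.585138 +0.045373 = +0.246278;  D = -0.237146-0.066440i
d^4_{3,2}: k∈[0..1] ⇒ -0.732530 +0.136326 = -0.596205;  D = -0.156405-0.575324i
d^4_{4,2}: single k=0 term ⇒ +0.258022;  D = +0.179015-0.185819i
Y_4^{m'}(θ=2.7503,φ=2.6972) and Σ D·Y over m':
  (-0.0009-0.0004i)·(-0.0019+0.0092i)  (+0.0014+0.0082i)·(+0.0151+0.0624i)  (+0.0326-0.0282i)·(+0.1528+0.1882i)  (-0.1481-0.0488i)·(+0.4490+0.2138i)  (+0.0848+0.3785i)·(+0.3091+0.0000i)  (+0.4234-0.4017i)·(-0.4490+0.2138i)  (-0.2371-0.0664i)·(+0.1528-0.1882i)  (-0.1564-0.5753i)·(-0.0151+0.0624i)  (+0.1790-0.1858i)·(-0.0019-0.0092i)
Y_4^2(R⁻¹ n̂) = -0.136844+0.368461i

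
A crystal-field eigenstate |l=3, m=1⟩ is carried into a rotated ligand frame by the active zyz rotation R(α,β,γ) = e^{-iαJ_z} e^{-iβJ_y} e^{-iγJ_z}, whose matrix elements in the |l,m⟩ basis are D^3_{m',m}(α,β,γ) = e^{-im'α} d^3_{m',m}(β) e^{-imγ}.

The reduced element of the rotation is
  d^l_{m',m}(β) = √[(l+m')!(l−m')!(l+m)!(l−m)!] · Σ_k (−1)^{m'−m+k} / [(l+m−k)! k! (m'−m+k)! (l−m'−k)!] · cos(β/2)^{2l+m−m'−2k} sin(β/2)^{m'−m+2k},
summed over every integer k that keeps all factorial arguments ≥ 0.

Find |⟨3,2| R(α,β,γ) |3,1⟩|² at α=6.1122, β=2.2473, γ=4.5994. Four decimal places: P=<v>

First d^3_{2,1}(β=2.2473), then the phase factors e^{-i(2)α} and e^{-i(1)γ}:
c=cos(2.247300/2)=0.432394, s=sin(2.247300/2)=0.901685; N=√[120·1·24·2]=75.894664
The bounds max(0,m−m')=0 and min(l+m,l−m')=1 give 2 terms
  k=0: (−1)^1·75.8947/(24)·0.4324^5·0.9017^1 = -0.043098
  k=1: (−1)^2·75.8947/(12)·0.4324^3·0.9017^3 = +0.374829
d^3_{2,1}(2.2473) = -0.043098 +0.374829 = +0.331732
|D^3_{2,1}|² = |d^3_{2,1}(β)|² = (+0.331732)² = 0.110046 (the z-rotation phases have unit modulus)

P=0.1100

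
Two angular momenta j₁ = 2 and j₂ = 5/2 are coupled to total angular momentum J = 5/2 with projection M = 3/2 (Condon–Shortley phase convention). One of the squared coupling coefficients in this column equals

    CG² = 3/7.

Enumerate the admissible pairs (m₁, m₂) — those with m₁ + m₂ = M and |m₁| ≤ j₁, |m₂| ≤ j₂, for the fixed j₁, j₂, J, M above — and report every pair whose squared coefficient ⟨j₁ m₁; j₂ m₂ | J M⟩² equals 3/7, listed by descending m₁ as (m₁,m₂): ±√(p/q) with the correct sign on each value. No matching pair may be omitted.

(-1,5/2): +√(3/7)

Admissible pairs with m₁+m₂ = M = 3/2: (-1,5/2), (0,3/2), (1,1/2), (2,-1/2)
  (m₁,m₂)=(2,-1/2): CG² = 27/70, CG = +√(27/70)
  (m₁,m₂)=(1,1/2): CG² = 6/35, CG = −√(6/35)
  (m₁,m₂)=(0,3/2): CG² = 1/70, CG = −√(1/70)
  (m₁,m₂)=(-1,5/2): CG² = 3/7, CG = +√(3/7)   ← matches the target
Pairs with CG² = 3/7: (-1,5/2): +√(3/7)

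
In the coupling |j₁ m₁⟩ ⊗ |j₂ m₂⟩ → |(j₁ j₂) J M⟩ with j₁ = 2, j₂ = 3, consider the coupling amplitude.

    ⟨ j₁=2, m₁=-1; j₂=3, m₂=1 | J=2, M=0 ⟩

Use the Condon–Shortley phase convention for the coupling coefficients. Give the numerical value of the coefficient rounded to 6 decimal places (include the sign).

+√(1/7) = +0.377964

j₁+j₂−J=3  J+j₁−j₂=1  J−j₁+j₂=3  j₁+j₂+J+1=8
(j₁±m₁, j₂±m₂, J±M) = (1,3,4,2,2,2)
P² = 36/7
sum k=2..3:
  [2] +1/4 = 1/4
  [3] −1/12 = -1/12
S = 1/6
C² = P²·S² = 1/7 ; C = +0.377964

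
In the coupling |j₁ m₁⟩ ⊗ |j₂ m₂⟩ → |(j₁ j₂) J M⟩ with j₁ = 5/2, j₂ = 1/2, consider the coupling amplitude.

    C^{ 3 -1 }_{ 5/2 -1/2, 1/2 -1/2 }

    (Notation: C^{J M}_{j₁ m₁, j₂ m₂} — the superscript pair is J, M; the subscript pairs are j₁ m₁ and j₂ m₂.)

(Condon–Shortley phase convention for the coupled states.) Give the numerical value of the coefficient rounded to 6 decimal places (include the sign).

j₁+j₂−J=0  J+j₁−j₂=5  J−j₁+j₂=1  j₁+j₂+J+1=7
(j₁±m₁, j₂±m₂, J±M) = (2,3,0,1,2,4)
P² = 96
sum k=0..0:
  [0] +1/12 = 1/12
S = 1/12
C² = P²·S² = 2/3 ; C = +0.816497

+√(2/3) = +0.816497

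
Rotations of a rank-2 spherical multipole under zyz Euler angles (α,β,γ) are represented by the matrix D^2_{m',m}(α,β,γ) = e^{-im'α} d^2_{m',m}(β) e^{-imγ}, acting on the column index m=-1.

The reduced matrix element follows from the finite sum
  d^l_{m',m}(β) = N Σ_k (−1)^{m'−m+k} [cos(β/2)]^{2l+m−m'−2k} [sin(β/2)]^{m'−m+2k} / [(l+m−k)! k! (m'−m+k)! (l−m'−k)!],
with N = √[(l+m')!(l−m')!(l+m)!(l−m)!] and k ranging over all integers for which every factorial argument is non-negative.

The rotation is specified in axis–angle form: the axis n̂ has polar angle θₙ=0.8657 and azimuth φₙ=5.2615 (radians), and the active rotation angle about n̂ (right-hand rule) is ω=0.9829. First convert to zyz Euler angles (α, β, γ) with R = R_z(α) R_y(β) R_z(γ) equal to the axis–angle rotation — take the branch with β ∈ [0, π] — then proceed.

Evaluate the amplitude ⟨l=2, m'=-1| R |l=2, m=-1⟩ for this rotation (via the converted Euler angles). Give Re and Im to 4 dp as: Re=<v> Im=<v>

Axis–angle → zyz. n̂ = (sinθₙcosφₙ, sinθₙsinφₙ, cosθₙ) = (+0.397475, -0.649593, +0.648107), ω = 0.9829.
R = I cosω + sinω [n̂]ₓ + (1−cosω) n̂n̂ᵀ gives
  R = [+0.624977, -0.654294, -0.425797; +0.424298, +0.742553, -0.518253; +0.655267, +0.143231, +0.741694]
β = atan2(√(R₁₃²+R₂₃²), R₃₃) = 0.735204; α = atan2(R₂₃, R₁₃) mod 2π = 4.024615; γ = atan2(R₃₂, −R₃₁) mod 2π = 2.926393
Split into d^2_{-1,-1}(β=0.7352) × two z-phases.
Half-angle: c=0.933192, s=0.359379. N=√(1·6·1·6)=6.000000
k: max(0,(-1)−(-1))=0 … min(2+(-1),2−(-1))=1
  k=0: (−1)^0·6.0000/(6)·0.9332^4·0.3594^0 = +0.758374
  k=1: (−1)^1·6.0000/(2)·0.9332^2·0.3594^2 = -0.337418
d^2_{-1,-1}(0.7352) = +0.758374 -0.337418 = +0.420957
Phases: e^{-i·(-1)·4.0246}=-0.634819-0.772661i, e^{-i·(-1)·2.9264}=-0.976934+0.213543i ⇒ D=+0.330524+0.260689i

Re=0.3305 Im=0.2607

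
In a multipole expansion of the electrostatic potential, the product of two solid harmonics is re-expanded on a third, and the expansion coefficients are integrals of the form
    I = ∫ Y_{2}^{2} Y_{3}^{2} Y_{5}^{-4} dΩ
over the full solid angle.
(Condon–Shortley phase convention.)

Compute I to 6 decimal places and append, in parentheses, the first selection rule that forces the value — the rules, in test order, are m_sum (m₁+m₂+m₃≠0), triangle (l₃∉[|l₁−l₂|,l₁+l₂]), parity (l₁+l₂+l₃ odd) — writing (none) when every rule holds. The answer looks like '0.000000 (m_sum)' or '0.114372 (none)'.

m-sum 0 ✓  L=10 even ✓  1≤5≤5 ✓
Π(2lᵢ+1) = 5×7×11 = 385
triangle coeff Δ(2,3,5) = 1/2310
Σ_t [0,0]: t=0:+1/144 = 1/144
(3j)²=10/231 [(2 3 5; 0 0 0)], sign=-1
Σ_t [0,0]: t=0:+1/2880 = 1/2880
(3j)²=3/55 [(2 3 5; 2 2 -4)], sign=-1
⇒ 4πI² = 10/11
I = (+1)√(10/11/(4π)) = 0.26896683
No selection rule forces the value: the integral is nonzero (none).

0.268967 (none)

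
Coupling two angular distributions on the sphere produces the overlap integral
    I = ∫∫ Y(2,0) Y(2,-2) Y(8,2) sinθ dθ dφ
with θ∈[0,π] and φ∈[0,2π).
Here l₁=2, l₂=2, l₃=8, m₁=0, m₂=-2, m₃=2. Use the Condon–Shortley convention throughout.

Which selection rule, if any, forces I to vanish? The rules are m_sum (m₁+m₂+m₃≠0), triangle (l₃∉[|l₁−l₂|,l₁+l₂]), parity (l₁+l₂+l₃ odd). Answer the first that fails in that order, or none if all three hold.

m₁+m₂+m₃ = 0 − 2 + 2 = 0  ✓
triangle: need |l₁−l₂| ≤ l₃ ≤ l₁+l₂ = [0,4]; l₃=8 is outside  ✗
parity: l₁+l₂+l₃ = 12 is even

triangle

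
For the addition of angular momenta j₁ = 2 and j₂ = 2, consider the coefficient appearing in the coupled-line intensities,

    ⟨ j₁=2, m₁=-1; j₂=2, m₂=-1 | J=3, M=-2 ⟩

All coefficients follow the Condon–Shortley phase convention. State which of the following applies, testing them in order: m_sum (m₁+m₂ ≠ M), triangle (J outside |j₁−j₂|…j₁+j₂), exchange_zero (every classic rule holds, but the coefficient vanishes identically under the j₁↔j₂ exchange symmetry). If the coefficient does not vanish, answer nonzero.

exchange_zero

m-sum: m₁+m₂ = -1+(-1) = -2, M = -2  ✓
triangle: |j₁−j₂| = 0 ≤ J = 3 ≤ j₁+j₂ = 4  ✓
exchange: j₁=j₂ and m₁=m₂, and (−1)^(j₁+j₂−J) = (−1)^1 = −1 forces ⟨j₁m₁;j₂m₂|JM⟩ = −⟨j₂m₂;j₁m₁|JM⟩ = −⟨j₁m₁;j₂m₂|JM⟩ ⇒ the coefficient vanishes identically
Racah sum check: Σ_k collapses to 0 ⇒ CG = 0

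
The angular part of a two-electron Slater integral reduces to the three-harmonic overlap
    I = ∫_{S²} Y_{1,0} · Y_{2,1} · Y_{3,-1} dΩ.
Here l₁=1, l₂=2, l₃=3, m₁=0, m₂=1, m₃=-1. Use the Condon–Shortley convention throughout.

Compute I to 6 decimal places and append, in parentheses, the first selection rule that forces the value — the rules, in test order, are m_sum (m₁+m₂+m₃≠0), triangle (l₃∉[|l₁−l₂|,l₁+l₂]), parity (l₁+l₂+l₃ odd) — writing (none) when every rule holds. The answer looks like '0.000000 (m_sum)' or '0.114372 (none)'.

m-sum 0 ✓  L=6 even ✓  1≤3≤3 ✓
Π(2lᵢ+1) = 3×5×7 = 105
triangle coeff Δ(1,2,3) = 1/105
Σ_t [0,0]: t=0:+1/4 = 1/4
(3j)²=3/35 [(1 2 3; 0 0 0)], sign=-1
Σ_t [0,0]: t=0:+1/6 = 1/6
(3j)²=8/105 [(1 2 3; 0 1 -1)], sign=+1
⇒ 4πI² = 24/35
I = (-1)√(24/35/(4π)) = -0.23359668
No selection rule forces the value: the integral is nonzero (none).

-0.233597 (none)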